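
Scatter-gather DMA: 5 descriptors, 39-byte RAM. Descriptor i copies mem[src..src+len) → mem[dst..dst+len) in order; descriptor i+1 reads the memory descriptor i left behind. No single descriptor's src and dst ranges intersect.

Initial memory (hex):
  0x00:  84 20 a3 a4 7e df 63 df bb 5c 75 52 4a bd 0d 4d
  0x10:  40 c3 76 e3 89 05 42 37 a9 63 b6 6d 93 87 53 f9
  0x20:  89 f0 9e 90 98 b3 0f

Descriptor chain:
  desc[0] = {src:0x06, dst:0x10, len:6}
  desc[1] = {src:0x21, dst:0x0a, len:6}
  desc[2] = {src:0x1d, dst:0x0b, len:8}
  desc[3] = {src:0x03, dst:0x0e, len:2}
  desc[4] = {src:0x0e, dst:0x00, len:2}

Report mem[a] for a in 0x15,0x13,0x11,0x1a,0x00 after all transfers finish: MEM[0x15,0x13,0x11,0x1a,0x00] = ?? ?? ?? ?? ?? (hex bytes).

MEM[0x15,0x13,0x11,0x1a,0x00] = 52 5c 90 b6 a4

#0 dst[0x10+6] := {0x63,0xdf,0xbb,0x5c,0x75,0x52}
#1 dst[0x0a+6] := {0xf0,0x9e,0x90,0x98,0xb3,0x0f}
#2 dst[0x0b+8] := {0x87,0x53,0xf9,0x89,0xf0,0x9e,0x90,0x98}
#3 dst[0x0e+2] := {0xa4,0x7e}
#4 dst[0x00+2] := {0xa4,0x7e}
query mem[0x15]=0x52, mem[0x13]=0x5c, mem[0x11]=0x90, mem[0x1a]=0xb6, mem[0x00]=0xa4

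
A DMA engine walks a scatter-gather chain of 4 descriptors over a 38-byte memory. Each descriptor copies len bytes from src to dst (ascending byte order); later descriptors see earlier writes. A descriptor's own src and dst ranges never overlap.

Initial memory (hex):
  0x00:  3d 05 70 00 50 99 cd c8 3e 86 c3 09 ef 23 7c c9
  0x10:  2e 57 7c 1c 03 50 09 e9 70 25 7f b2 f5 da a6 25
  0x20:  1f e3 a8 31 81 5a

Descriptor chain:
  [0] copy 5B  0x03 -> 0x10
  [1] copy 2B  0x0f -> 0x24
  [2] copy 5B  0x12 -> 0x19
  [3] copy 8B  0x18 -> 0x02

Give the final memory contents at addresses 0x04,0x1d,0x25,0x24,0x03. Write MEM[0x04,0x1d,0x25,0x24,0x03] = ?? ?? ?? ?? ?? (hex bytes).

MEM[0x04,0x1d,0x25,0x24,0x03] = cd 09 00 c9 99

D0: mem[0x10..0x14] <- [00 50 99 cd c8]
D1: mem[0x24..0x25] <- [c9 00]
D2: mem[0x19..0x1d] <- [99 cd c8 50 09]
D3: mem[0x02..0x09] <- [70 99 cd c8 50 09 a6 25]
query mem[0x04]=0xcd, mem[0x1d]=0x09, mem[0x25]=0x00, mem[0x24]=0xc9, mem[0x03]=0x99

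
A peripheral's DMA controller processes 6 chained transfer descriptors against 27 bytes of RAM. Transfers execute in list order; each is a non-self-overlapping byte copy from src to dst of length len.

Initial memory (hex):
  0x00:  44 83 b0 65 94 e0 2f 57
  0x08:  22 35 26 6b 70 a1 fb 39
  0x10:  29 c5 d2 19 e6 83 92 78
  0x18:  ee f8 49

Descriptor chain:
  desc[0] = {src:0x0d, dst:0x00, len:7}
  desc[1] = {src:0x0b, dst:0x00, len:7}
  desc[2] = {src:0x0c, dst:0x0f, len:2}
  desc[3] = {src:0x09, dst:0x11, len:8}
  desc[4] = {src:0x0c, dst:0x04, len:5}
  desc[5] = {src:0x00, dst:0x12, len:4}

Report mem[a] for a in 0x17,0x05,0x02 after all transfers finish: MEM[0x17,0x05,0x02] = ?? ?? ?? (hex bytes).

  after D0: wrote 7B at 0x00 = a1fb3929c5d219
  after D1: wrote 7B at 0x00 = 6b70a1fb3929c5
  after D2: wrote 2B at 0x0f = 70a1
  after D3: wrote 8B at 0x11 = 35266b70a1fb70a1
  after D4: wrote 5B at 0x04 = 70a1fb70a1
  after D5: wrote 4B at 0x12 = 6b70a1fb
query mem[0x17]=0x70, mem[0x05]=0xa1, mem[0x02]=0xa1

MEM[0x17,0x05,0x02] = 70 a1 a1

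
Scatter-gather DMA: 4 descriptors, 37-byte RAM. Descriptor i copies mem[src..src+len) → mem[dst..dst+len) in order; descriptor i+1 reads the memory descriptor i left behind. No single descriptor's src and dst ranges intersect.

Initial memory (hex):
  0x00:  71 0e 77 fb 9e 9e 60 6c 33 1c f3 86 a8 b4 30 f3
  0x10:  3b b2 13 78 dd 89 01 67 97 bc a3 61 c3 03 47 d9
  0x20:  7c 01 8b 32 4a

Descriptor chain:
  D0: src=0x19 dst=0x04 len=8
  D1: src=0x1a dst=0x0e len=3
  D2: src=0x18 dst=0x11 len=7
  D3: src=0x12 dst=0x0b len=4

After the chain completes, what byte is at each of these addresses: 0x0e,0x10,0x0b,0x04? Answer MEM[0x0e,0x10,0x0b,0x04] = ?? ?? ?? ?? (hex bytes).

MEM[0x0e,0x10,0x0b,0x04] = c3 c3 bc bc

#0 dst[0x04+8] := {0xbc,0xa3,0x61,0xc3,0x03,0x47,0xd9,0x7c}
#1 dst[0x0e+3] := {0xa3,0x61,0xc3}
#2 dst[0x11+7] := {0x97,0xbc,0xa3,0x61,0xc3,0x03,0x47}
#3 dst[0x0b+4] := {0xbc,0xa3,0x61,0xc3}
query mem[0x0e]=0xc3, mem[0x10]=0xc3, mem[0x0b]=0xbc, mem[0x04]=0xbc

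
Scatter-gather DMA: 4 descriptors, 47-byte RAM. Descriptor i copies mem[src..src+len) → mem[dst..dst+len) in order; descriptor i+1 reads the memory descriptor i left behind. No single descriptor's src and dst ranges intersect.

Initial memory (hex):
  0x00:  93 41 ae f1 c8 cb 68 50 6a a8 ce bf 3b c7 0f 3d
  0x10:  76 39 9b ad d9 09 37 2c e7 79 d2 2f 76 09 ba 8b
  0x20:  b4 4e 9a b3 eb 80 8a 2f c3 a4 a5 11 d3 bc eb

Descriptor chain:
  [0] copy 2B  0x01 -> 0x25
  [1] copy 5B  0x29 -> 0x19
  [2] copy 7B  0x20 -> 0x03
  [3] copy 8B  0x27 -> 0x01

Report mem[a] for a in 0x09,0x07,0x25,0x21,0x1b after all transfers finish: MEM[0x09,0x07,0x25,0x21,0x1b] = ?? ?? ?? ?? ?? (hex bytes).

[0] 0x01->0x25 len=2 : 41 ae
[1] 0x29->0x19 len=5 : a4 a5 11 d3 bc
[2] 0x20->0x03 len=7 : b4 4e 9a b3 eb 41 ae
[3] 0x27->0x01 len=8 : 2f c3 a4 a5 11 d3 bc eb
query mem[0x09]=0xae, mem[0x07]=0xbc, mem[0x25]=0x41, mem[0x21]=0x4e, mem[0x1b]=0x11

MEM[0x09,0x07,0x25,0x21,0x1b] = ae bc 41 4e 11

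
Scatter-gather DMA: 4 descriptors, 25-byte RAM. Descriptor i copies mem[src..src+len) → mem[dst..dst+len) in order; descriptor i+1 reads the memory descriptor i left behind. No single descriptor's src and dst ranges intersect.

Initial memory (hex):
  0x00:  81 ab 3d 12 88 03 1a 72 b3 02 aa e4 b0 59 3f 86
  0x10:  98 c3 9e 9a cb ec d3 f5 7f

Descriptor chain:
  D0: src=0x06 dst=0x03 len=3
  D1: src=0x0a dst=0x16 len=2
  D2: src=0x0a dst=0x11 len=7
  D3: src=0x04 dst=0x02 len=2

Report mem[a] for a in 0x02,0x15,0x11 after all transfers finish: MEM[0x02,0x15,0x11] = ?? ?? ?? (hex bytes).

MEM[0x02,0x15,0x11] = 72 3f aa

D0: mem[0x03..0x05] <- [1a 72 b3]
D1: mem[0x16..0x17] <- [aa e4]
D2: mem[0x11..0x17] <- [aa e4 b0 59 3f 86 98]
D3: mem[0x02..0x03] <- [72 b3]
query mem[0x02]=0x72, mem[0x15]=0x3f, mem[0x11]=0xaa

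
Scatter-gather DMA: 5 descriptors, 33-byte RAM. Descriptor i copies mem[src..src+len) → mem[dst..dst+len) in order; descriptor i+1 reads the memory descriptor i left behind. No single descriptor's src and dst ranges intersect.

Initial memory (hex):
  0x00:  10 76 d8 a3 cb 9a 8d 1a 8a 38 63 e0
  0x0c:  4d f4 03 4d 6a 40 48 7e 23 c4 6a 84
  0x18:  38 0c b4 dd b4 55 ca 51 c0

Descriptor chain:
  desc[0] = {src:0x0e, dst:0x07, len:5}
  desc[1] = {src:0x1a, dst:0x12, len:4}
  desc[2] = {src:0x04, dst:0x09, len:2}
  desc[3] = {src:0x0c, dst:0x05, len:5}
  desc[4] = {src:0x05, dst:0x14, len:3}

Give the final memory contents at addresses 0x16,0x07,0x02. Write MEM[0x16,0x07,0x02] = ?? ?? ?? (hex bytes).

  after D0: wrote 5B at 0x07 = 034d6a4048
  after D1: wrote 4B at 0x12 = b4ddb455
  after D2: wrote 2B at 0x09 = cb9a
  after D3: wrote 5B at 0x05 = 4df4034d6a
  after D4: wrote 3B at 0x14 = 4df403
query mem[0x16]=0x03, mem[0x07]=0x03, mem[0x02]=0xd8

MEM[0x16,0x07,0x02] = 03 03 d8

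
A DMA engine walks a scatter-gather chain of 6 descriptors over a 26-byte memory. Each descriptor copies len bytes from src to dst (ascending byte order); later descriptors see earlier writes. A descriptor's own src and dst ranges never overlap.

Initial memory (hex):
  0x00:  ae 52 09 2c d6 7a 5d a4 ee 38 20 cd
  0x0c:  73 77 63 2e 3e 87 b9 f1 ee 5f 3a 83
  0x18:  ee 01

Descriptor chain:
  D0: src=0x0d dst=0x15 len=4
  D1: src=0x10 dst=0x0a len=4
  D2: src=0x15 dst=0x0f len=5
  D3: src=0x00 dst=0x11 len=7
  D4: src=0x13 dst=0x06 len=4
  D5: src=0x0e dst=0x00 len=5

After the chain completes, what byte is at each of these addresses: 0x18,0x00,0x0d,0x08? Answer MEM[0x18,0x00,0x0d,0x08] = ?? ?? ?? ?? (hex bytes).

D0: mem[0x15..0x18] <- [77 63 2e 3e]
D1: mem[0x0a..0x0d] <- [3e 87 b9 f1]
D2: mem[0x0f..0x13] <- [77 63 2e 3e 01]
D3: mem[0x11..0x17] <- [ae 52 09 2c d6 7a 5d]
D4: mem[0x06..0x09] <- [09 2c d6 7a]
D5: mem[0x00..0x04] <- [63 77 63 ae 52]
query mem[0x18]=0x3e, mem[0x00]=0x63, mem[0x0d]=0xf1, mem[0x08]=0xd6

MEM[0x18,0x00,0x0d,0x08] = 3e 63 f1 d6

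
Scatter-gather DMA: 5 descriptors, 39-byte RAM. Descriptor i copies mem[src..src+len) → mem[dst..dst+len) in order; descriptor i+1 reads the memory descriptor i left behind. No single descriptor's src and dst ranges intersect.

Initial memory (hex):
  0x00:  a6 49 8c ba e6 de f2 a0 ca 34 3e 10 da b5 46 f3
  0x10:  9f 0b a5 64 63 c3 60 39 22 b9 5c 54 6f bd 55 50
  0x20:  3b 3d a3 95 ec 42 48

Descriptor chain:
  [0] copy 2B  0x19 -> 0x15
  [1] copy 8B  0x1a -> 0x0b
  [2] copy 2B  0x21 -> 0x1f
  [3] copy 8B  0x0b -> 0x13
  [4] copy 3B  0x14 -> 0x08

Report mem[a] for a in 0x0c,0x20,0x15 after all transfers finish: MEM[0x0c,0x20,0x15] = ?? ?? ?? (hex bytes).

MEM[0x0c,0x20,0x15] = 54 a3 6f

[0] 0x19->0x15 len=2 : b9 5c
[1] 0x1a->0x0b len=8 : 5c 54 6f bd 55 50 3b 3d
[2] 0x21->0x1f len=2 : 3d a3
[3] 0x0b->0x13 len=8 : 5c 54 6f bd 55 50 3b 3d
[4] 0x14->0x08 len=3 : 54 6f bd
query mem[0x0c]=0x54, mem[0x20]=0xa3, mem[0x15]=0x6f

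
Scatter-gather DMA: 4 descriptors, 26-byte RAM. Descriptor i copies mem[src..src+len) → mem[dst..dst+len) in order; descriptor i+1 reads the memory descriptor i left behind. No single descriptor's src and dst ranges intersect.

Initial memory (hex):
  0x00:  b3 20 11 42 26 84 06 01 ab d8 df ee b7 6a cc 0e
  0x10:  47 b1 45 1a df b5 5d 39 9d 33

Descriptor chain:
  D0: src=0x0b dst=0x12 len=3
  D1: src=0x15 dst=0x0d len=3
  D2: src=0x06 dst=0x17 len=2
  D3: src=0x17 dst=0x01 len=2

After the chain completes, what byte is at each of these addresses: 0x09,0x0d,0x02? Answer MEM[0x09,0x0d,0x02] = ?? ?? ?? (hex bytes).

MEM[0x09,0x0d,0x02] = d8 b5 01

[0] 0x0b->0x12 len=3 : ee b7 6a
[1] 0x15->0x0d len=3 : b5 5d 39
[2] 0x06->0x17 len=2 : 06 01
[3] 0x17->0x01 len=2 : 06 01
query mem[0x09]=0xd8, mem[0x0d]=0xb5, mem[0x02]=0x01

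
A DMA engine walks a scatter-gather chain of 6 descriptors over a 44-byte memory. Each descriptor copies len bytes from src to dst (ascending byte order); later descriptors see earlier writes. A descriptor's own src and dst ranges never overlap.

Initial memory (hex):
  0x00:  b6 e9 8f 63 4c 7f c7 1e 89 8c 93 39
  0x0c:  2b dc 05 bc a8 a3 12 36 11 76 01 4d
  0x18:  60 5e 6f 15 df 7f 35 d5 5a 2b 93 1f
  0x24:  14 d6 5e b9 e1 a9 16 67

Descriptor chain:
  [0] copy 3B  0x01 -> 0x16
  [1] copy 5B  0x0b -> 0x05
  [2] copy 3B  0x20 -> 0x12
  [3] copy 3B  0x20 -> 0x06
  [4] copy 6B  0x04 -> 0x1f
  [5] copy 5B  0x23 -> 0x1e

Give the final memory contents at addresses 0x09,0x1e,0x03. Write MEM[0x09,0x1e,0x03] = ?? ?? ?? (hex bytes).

MEM[0x09,0x1e,0x03] = bc 93 63

  after D0: wrote 3B at 0x16 = e98f63
  after D1: wrote 5B at 0x05 = 392bdc05bc
  after D2: wrote 3B at 0x12 = 5a2b93
  after D3: wrote 3B at 0x06 = 5a2b93
  after D4: wrote 6B at 0x1f = 4c395a2b93bc
  after D5: wrote 5B at 0x1e = 93bcd65eb9
query mem[0x09]=0xbc, mem[0x1e]=0x93, mem[0x03]=0x63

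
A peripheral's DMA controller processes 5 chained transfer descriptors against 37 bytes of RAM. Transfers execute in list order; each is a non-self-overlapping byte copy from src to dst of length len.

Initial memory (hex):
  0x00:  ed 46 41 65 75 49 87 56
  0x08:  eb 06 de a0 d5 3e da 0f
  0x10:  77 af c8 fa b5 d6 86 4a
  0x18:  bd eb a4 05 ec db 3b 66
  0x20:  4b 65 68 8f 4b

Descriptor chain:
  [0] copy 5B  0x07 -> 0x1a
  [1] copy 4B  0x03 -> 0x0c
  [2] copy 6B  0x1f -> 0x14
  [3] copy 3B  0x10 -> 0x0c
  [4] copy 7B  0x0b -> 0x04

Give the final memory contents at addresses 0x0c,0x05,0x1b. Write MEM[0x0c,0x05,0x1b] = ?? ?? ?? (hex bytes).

#0 dst[0x1a+5] := {0x56,0xeb,0x06,0xde,0xa0}
#1 dst[0x0c+4] := {0x65,0x75,0x49,0x87}
#2 dst[0x14+6] := {0x66,0x4b,0x65,0x68,0x8f,0x4b}
#3 dst[0x0c+3] := {0x77,0xaf,0xc8}
#4 dst[0x04+7] := {0xa0,0x77,0xaf,0xc8,0x87,0x77,0xaf}
query mem[0x0c]=0x77, mem[0x05]=0x77, mem[0x1b]=0xeb

MEM[0x0c,0x05,0x1b] = 77 77 eb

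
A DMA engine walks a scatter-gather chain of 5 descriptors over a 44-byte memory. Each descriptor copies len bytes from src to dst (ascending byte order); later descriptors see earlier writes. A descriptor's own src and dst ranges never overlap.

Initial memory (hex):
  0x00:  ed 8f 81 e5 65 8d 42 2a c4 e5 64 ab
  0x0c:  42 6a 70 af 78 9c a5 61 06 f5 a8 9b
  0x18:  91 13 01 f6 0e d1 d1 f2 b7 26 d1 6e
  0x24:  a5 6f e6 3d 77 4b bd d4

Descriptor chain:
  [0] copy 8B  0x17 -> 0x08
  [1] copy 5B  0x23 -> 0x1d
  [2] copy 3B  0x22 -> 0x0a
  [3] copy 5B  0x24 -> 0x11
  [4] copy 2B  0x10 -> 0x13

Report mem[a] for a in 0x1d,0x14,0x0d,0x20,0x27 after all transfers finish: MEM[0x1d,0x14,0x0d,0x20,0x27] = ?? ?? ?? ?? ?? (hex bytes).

  after D0: wrote 8B at 0x08 = 9b911301f60ed1d1
  after D1: wrote 5B at 0x1d = 6ea56fe63d
  after D2: wrote 3B at 0x0a = d16ea5
  after D3: wrote 5B at 0x11 = a56fe63d77
  after D4: wrote 2B at 0x13 = 78a5
query mem[0x1d]=0x6e, mem[0x14]=0xa5, mem[0x0d]=0x0e, mem[0x20]=0xe6, mem[0x27]=0x3d

MEM[0x1d,0x14,0x0d,0x20,0x27] = 6e a5 0e e6 3d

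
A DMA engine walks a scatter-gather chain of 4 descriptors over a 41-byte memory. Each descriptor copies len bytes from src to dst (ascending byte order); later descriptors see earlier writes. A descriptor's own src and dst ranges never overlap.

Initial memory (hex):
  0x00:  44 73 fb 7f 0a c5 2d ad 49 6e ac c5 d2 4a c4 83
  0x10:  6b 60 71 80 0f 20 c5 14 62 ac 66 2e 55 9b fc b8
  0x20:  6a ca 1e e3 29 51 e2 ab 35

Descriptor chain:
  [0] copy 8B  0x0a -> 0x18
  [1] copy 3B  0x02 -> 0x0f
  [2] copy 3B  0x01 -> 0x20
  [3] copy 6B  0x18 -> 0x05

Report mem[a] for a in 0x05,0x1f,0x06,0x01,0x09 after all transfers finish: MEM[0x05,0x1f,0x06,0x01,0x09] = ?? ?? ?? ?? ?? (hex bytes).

[0] 0x0a->0x18 len=8 : ac c5 d2 4a c4 83 6b 60
[1] 0x02->0x0f len=3 : fb 7f 0a
[2] 0x01->0x20 len=3 : 73 fb 7f
[3] 0x18->0x05 len=6 : ac c5 d2 4a c4 83
query mem[0x05]=0xac, mem[0x1f]=0x60, mem[0x06]=0xc5, mem[0x01]=0x73, mem[0x09]=0xc4

MEM[0x05,0x1f,0x06,0x01,0x09] = ac 60 c5 73 c4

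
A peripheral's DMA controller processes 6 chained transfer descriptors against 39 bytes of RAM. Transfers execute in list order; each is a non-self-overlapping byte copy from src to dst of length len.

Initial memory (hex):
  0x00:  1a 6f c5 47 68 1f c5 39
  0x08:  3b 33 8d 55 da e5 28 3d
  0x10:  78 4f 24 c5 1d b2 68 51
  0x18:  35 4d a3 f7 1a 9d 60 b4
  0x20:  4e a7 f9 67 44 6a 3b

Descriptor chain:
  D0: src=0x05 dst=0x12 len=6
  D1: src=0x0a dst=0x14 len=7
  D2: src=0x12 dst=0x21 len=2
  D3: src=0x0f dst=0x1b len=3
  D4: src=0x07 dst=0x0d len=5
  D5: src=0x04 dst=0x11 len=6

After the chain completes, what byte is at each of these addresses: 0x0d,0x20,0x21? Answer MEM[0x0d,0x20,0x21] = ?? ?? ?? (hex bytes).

MEM[0x0d,0x20,0x21] = 39 4e 1f

  after D0: wrote 6B at 0x12 = 1fc5393b338d
  after D1: wrote 7B at 0x14 = 8d55dae5283d78
  after D2: wrote 2B at 0x21 = 1fc5
  after D3: wrote 3B at 0x1b = 3d784f
  after D4: wrote 5B at 0x0d = 393b338d55
  after D5: wrote 6B at 0x11 = 681fc5393b33
query mem[0x0d]=0x39, mem[0x20]=0x4e, mem[0x21]=0x1f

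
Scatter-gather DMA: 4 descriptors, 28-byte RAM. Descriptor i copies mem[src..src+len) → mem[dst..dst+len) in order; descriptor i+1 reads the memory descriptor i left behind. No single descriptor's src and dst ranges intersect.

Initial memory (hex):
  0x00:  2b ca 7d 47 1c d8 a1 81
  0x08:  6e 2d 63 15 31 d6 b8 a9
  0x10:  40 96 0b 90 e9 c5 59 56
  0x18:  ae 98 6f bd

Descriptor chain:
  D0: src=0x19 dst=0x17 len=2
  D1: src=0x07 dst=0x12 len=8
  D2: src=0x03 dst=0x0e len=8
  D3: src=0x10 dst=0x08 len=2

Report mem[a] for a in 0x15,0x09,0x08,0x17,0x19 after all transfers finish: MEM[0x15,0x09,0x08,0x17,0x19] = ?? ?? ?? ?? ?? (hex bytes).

#0 dst[0x17+2] := {0x98,0x6f}
#1 dst[0x12+8] := {0x81,0x6e,0x2d,0x63,0x15,0x31,0xd6,0xb8}
#2 dst[0x0e+8] := {0x47,0x1c,0xd8,0xa1,0x81,0x6e,0x2d,0x63}
#3 dst[0x08+2] := {0xd8,0xa1}
query mem[0x15]=0x63, mem[0x09]=0xa1, mem[0x08]=0xd8, mem[0x17]=0x31, mem[0x19]=0xb8

MEM[0x15,0x09,0x08,0x17,0x19] = 63 a1 d8 31 b8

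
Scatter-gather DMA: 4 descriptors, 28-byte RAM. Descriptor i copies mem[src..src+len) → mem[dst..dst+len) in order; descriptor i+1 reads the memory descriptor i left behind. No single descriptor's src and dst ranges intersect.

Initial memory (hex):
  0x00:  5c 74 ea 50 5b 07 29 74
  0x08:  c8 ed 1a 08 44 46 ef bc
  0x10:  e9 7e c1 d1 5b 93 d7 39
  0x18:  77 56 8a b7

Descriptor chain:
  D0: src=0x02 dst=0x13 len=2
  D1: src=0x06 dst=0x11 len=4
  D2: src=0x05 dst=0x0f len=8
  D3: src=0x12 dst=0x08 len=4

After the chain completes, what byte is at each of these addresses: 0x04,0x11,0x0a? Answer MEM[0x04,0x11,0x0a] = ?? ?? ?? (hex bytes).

#0 dst[0x13+2] := {0xea,0x50}
#1 dst[0x11+4] := {0x29,0x74,0xc8,0xed}
#2 dst[0x0f+8] := {0x07,0x29,0x74,0xc8,0xed,0x1a,0x08,0x44}
#3 dst[0x08+4] := {0xc8,0xed,0x1a,0x08}
query mem[0x04]=0x5b, mem[0x11]=0x74, mem[0x0a]=0x1a

MEM[0x04,0x11,0x0a] = 5b 74 1a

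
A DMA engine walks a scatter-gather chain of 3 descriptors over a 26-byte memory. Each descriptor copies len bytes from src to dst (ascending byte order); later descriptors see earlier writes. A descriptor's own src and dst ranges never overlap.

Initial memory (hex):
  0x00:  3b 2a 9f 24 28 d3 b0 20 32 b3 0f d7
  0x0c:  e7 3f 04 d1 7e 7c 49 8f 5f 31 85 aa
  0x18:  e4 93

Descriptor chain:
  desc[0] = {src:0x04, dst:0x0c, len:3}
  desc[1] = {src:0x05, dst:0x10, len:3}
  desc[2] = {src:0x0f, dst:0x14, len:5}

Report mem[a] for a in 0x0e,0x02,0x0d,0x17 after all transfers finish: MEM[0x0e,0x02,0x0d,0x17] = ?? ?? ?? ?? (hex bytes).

MEM[0x0e,0x02,0x0d,0x17] = b0 9f d3 20

D0: mem[0x0c..0x0e] <- [28 d3 b0]
D1: mem[0x10..0x12] <- [d3 b0 20]
D2: mem[0x14..0x18] <- [d1 d3 b0 20 8f]
query mem[0x0e]=0xb0, mem[0x02]=0x9f, mem[0x0d]=0xd3, mem[0x17]=0x20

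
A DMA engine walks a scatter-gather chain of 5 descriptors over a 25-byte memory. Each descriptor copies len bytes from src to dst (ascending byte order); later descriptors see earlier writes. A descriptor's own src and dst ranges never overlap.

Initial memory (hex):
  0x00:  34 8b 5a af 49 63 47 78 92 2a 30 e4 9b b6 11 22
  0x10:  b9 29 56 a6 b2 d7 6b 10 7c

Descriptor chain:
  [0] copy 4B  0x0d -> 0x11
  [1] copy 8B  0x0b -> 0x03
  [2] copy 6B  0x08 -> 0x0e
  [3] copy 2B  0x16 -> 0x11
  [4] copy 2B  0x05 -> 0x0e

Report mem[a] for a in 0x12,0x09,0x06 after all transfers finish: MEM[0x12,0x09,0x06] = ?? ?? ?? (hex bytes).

D0: mem[0x11..0x14] <- [b6 11 22 b9]
D1: mem[0x03..0x0a] <- [e4 9b b6 11 22 b9 b6 11]
D2: mem[0x0e..0x13] <- [b9 b6 11 e4 9b b6]
D3: mem[0x11..0x12] <- [6b 10]
D4: mem[0x0e..0x0f] <- [b6 11]
query mem[0x12]=0x10, mem[0x09]=0xb6, mem[0x06]=0x11

MEM[0x12,0x09,0x06] = 10 b6 11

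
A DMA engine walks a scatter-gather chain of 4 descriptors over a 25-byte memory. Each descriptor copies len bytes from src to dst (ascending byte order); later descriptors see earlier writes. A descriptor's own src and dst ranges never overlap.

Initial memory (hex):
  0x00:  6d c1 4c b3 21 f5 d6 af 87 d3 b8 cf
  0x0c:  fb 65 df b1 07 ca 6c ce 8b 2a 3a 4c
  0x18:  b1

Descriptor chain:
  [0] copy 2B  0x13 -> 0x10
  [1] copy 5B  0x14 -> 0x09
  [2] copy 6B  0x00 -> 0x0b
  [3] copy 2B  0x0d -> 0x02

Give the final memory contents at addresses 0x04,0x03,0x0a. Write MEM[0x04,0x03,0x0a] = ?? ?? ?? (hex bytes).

MEM[0x04,0x03,0x0a] = 21 b3 2a

#0 dst[0x10+2] := {0xce,0x8b}
#1 dst[0x09+5] := {0x8b,0x2a,0x3a,0x4c,0xb1}
#2 dst[0x0b+6] := {0x6d,0xc1,0x4c,0xb3,0x21,0xf5}
#3 dst[0x02+2] := {0x4c,0xb3}
query mem[0x04]=0x21, mem[0x03]=0xb3, mem[0x0a]=0x2a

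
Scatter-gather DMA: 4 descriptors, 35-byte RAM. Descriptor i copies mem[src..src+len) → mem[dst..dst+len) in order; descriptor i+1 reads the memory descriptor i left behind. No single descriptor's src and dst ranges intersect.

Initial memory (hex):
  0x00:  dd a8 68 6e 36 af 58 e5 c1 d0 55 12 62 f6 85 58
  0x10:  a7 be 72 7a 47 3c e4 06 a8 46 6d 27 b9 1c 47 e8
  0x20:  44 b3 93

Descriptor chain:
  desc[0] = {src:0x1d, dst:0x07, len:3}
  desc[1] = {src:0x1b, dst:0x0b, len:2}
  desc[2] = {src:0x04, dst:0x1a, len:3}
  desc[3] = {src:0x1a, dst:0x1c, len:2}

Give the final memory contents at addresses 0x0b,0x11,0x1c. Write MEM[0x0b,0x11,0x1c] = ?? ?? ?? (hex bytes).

[0] 0x1d->0x07 len=3 : 1c 47 e8
[1] 0x1b->0x0b len=2 : 27 b9
[2] 0x04->0x1a len=3 : 36 af 58
[3] 0x1a->0x1c len=2 : 36 af
query mem[0x0b]=0x27, mem[0x11]=0xbe, mem[0x1c]=0x36

MEM[0x0b,0x11,0x1c] = 27 be 36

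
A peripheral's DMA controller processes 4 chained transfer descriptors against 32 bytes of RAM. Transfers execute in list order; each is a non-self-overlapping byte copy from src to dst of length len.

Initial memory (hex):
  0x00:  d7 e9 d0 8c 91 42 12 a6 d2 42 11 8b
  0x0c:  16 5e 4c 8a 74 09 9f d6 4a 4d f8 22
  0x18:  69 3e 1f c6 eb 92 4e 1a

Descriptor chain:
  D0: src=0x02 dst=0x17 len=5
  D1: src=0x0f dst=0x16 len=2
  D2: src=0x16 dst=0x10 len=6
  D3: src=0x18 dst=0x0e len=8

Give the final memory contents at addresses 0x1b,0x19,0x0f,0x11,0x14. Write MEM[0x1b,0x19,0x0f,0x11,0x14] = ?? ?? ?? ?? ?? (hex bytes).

  after D0: wrote 5B at 0x17 = d08c914212
  after D1: wrote 2B at 0x16 = 8a74
  after D2: wrote 6B at 0x10 = 8a748c914212
  after D3: wrote 8B at 0x0e = 8c914212eb924e1a
query mem[0x1b]=0x12, mem[0x19]=0x91, mem[0x0f]=0x91, mem[0x11]=0x12, mem[0x14]=0x4e

MEM[0x1b,0x19,0x0f,0x11,0x14] = 12 91 91 12 4e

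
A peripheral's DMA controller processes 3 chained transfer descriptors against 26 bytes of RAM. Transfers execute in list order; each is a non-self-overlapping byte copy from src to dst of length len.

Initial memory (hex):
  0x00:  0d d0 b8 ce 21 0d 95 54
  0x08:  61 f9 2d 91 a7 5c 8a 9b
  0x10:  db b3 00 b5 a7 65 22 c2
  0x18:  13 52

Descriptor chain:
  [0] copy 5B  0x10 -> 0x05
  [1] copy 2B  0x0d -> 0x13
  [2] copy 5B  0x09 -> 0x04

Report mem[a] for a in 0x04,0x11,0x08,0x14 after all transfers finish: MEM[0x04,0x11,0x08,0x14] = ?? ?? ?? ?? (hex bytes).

MEM[0x04,0x11,0x08,0x14] = a7 b3 5c 8a

#0 dst[0x05+5] := {0xdb,0xb3,0x00,0xb5,0xa7}
#1 dst[0x13+2] := {0x5c,0x8a}
#2 dst[0x04+5] := {0xa7,0x2d,0x91,0xa7,0x5c}
query mem[0x04]=0xa7, mem[0x11]=0xb3, mem[0x08]=0x5c, mem[0x14]=0x8a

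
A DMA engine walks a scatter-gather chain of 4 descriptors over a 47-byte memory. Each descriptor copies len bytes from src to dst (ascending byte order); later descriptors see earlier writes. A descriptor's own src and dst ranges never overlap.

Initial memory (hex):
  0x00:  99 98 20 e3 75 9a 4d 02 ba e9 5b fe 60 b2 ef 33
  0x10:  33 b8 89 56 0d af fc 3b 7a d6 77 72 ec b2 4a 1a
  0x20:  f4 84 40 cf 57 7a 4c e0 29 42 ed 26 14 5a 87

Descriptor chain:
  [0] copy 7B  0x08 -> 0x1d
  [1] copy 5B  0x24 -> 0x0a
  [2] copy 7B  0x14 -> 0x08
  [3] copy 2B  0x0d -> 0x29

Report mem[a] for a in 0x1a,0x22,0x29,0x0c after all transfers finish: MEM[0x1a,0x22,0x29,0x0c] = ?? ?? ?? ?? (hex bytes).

[0] 0x08->0x1d len=7 : ba e9 5b fe 60 b2 ef
[1] 0x24->0x0a len=5 : 57 7a 4c e0 29
[2] 0x14->0x08 len=7 : 0d af fc 3b 7a d6 77
[3] 0x0d->0x29 len=2 : d6 77
query mem[0x1a]=0x77, mem[0x22]=0xb2, mem[0x29]=0xd6, mem[0x0c]=0x7a

MEM[0x1a,0x22,0x29,0x0c] = 77 b2 d6 7a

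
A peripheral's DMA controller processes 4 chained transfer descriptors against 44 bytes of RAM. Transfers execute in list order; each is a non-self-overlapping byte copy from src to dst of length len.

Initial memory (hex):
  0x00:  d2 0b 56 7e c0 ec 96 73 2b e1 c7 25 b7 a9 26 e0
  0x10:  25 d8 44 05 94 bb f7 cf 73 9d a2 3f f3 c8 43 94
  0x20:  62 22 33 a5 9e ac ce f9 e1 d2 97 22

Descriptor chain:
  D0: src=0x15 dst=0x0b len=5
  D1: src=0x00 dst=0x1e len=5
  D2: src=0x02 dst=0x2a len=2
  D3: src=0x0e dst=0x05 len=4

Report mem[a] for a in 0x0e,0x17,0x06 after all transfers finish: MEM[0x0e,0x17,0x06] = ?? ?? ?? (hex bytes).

MEM[0x0e,0x17,0x06] = 73 cf 9d

[0] 0x15->0x0b len=5 : bb f7 cf 73 9d
[1] 0x00->0x1e len=5 : d2 0b 56 7e c0
[2] 0x02->0x2a len=2 : 56 7e
[3] 0x0e->0x05 len=4 : 73 9d 25 d8
query mem[0x0e]=0x73, mem[0x17]=0xcf, mem[0x06]=0x9d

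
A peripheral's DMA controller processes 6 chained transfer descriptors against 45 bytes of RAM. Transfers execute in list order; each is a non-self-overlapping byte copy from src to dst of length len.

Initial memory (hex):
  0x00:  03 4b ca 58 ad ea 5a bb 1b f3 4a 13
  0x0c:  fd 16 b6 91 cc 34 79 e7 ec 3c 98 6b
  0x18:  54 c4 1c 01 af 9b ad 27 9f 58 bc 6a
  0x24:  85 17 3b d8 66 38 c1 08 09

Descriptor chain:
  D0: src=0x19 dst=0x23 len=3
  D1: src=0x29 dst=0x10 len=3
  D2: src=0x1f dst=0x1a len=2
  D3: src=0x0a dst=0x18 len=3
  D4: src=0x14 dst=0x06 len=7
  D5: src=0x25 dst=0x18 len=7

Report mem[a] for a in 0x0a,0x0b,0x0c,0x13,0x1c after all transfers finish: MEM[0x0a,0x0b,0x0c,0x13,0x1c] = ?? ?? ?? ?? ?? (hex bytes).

#0 dst[0x23+3] := {0xc4,0x1c,0x01}
#1 dst[0x10+3] := {0x38,0xc1,0x08}
#2 dst[0x1a+2] := {0x27,0x9f}
#3 dst[0x18+3] := {0x4a,0x13,0xfd}
#4 dst[0x06+7] := {0xec,0x3c,0x98,0x6b,0x4a,0x13,0xfd}
#5 dst[0x18+7] := {0x01,0x3b,0xd8,0x66,0x38,0xc1,0x08}
query mem[0x0a]=0x4a, mem[0x0b]=0x13, mem[0x0c]=0xfd, mem[0x13]=0xe7, mem[0x1c]=0x38

MEM[0x0a,0x0b,0x0c,0x13,0x1c] = 4a 13 fd e7 38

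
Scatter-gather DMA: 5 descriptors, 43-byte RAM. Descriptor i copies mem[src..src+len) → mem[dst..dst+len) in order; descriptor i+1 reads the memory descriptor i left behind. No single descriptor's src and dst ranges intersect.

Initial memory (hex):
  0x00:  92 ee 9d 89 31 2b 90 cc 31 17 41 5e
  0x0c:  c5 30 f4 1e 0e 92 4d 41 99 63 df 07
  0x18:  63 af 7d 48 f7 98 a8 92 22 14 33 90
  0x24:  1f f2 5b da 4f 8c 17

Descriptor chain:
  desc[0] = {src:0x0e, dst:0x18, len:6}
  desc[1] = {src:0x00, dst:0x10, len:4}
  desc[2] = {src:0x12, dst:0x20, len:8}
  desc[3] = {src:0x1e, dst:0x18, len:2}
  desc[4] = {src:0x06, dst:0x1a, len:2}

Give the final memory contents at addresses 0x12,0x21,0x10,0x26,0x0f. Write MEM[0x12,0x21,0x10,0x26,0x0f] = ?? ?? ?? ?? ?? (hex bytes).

MEM[0x12,0x21,0x10,0x26,0x0f] = 9d 89 92 f4 1e

D0: mem[0x18..0x1d] <- [f4 1e 0e 92 4d 41]
D1: mem[0x10..0x13] <- [92 ee 9d 89]
D2: mem[0x20..0x27] <- [9d 89 99 63 df 07 f4 1e]
D3: mem[0x18..0x19] <- [a8 92]
D4: mem[0x1a..0x1b] <- [90 cc]
query mem[0x12]=0x9d, mem[0x21]=0x89, mem[0x10]=0x92, mem[0x26]=0xf4, mem[0x0f]=0x1e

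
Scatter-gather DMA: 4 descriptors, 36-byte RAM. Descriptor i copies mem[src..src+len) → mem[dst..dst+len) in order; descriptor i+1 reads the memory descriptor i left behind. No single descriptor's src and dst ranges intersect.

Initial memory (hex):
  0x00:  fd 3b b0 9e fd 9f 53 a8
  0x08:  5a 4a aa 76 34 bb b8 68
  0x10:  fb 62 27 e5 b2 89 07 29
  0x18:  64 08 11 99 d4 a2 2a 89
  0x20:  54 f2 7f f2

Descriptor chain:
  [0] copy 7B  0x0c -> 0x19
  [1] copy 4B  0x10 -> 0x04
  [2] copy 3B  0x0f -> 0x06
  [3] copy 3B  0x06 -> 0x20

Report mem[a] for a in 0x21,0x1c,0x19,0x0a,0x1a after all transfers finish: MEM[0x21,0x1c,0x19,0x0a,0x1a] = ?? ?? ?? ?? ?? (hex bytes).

D0: mem[0x19..0x1f] <- [34 bb b8 68 fb 62 27]
D1: mem[0x04..0x07] <- [fb 62 27 e5]
D2: mem[0x06..0x08] <- [68 fb 62]
D3: mem[0x20..0x22] <- [68 fb 62]
query mem[0x21]=0xfb, mem[0x1c]=0x68, mem[0x19]=0x34, mem[0x0a]=0xaa, mem[0x1a]=0xbb

MEM[0x21,0x1c,0x19,0x0a,0x1a] = fb 68 34 aa bb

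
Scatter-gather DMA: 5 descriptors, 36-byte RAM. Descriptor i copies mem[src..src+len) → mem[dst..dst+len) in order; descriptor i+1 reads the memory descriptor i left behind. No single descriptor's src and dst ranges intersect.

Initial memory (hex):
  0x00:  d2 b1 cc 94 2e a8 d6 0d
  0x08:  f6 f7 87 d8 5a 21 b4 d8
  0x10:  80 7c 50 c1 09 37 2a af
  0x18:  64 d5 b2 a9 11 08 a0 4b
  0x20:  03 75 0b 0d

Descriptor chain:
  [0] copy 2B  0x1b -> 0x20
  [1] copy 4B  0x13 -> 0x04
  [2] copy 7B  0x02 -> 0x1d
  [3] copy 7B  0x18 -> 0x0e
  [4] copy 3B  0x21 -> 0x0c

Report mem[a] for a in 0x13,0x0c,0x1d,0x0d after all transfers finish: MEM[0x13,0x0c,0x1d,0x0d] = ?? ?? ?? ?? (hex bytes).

D0: mem[0x20..0x21] <- [a9 11]
D1: mem[0x04..0x07] <- [c1 09 37 2a]
D2: mem[0x1d..0x23] <- [cc 94 c1 09 37 2a f6]
D3: mem[0x0e..0x14] <- [64 d5 b2 a9 11 cc 94]
D4: mem[0x0c..0x0e] <- [37 2a f6]
query mem[0x13]=0xcc, mem[0x0c]=0x37, mem[0x1d]=0xcc, mem[0x0d]=0x2a

MEM[0x13,0x0c,0x1d,0x0d] = cc 37 cc 2a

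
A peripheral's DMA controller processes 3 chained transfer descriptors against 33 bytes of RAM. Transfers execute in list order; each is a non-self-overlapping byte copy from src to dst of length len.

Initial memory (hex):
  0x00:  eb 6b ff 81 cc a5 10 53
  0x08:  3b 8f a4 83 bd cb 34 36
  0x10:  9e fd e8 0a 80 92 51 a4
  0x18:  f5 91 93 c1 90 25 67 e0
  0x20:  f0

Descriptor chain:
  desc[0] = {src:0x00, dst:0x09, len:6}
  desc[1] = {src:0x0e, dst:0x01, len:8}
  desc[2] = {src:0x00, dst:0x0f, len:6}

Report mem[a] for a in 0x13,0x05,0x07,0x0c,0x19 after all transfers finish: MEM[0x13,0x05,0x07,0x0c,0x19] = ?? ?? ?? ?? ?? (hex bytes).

MEM[0x13,0x05,0x07,0x0c,0x19] = fd e8 80 81 91

#0 dst[0x09+6] := {0xeb,0x6b,0xff,0x81,0xcc,0xa5}
#1 dst[0x01+8] := {0xa5,0x36,0x9e,0xfd,0xe8,0x0a,0x80,0x92}
#2 dst[0x0f+6] := {0xeb,0xa5,0x36,0x9e,0xfd,0xe8}
query mem[0x13]=0xfd, mem[0x05]=0xe8, mem[0x07]=0x80, mem[0x0c]=0x81, mem[0x19]=0x91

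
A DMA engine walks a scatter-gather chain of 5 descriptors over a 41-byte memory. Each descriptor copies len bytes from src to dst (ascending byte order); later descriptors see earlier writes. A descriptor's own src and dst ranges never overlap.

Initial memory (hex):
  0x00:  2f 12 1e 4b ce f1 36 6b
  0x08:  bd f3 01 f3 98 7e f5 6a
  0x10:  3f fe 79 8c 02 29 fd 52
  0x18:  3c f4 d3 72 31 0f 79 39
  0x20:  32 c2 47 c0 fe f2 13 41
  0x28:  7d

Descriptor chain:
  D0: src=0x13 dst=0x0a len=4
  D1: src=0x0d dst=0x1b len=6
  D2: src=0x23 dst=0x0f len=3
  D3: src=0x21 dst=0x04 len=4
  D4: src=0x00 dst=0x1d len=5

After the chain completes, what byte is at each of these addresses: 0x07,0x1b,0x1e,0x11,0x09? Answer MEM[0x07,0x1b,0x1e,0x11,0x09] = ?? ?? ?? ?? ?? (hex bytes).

  after D0: wrote 4B at 0x0a = 8c0229fd
  after D1: wrote 6B at 0x1b = fdf56a3ffe79
  after D2: wrote 3B at 0x0f = c0fef2
  after D3: wrote 4B at 0x04 = c247c0fe
  after D4: wrote 5B at 0x1d = 2f121e4bc2
query mem[0x07]=0xfe, mem[0x1b]=0xfd, mem[0x1e]=0x12, mem[0x11]=0xf2, mem[0x09]=0xf3

MEM[0x07,0x1b,0x1e,0x11,0x09] = fe fd 12 f2 f3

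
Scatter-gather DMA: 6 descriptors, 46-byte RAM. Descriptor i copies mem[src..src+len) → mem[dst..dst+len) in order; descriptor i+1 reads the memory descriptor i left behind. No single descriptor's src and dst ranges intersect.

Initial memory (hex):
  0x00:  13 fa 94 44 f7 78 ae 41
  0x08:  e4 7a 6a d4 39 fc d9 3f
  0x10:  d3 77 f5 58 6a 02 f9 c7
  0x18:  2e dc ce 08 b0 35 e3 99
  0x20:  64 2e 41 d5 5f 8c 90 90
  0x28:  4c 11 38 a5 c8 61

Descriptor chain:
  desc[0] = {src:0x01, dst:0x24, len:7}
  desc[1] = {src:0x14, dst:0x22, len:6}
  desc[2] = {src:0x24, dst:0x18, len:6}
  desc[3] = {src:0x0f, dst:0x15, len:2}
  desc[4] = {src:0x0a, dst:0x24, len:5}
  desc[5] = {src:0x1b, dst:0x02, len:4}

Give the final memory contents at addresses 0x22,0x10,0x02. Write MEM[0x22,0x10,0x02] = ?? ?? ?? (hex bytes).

  after D0: wrote 7B at 0x24 = fa9444f778ae41
  after D1: wrote 6B at 0x22 = 6a02f9c72edc
  after D2: wrote 6B at 0x18 = f9c72edc78ae
  after D3: wrote 2B at 0x15 = 3fd3
  after D4: wrote 5B at 0x24 = 6ad439fcd9
  after D5: wrote 4B at 0x02 = dc78aee3
query mem[0x22]=0x6a, mem[0x10]=0xd3, mem[0x02]=0xdc

MEM[0x22,0x10,0x02] = 6a d3 dc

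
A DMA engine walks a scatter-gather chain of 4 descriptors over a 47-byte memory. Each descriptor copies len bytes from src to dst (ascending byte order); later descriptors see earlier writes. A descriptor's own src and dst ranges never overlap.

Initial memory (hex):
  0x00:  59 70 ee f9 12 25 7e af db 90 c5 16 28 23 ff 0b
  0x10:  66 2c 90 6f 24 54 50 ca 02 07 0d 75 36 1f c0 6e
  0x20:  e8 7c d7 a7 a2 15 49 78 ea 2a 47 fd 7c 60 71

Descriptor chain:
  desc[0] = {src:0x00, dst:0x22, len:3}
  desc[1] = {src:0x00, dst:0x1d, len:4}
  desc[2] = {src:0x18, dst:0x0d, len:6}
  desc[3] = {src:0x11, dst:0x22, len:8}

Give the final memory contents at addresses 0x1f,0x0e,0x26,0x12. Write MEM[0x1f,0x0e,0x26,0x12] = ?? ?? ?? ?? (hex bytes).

MEM[0x1f,0x0e,0x26,0x12] = ee 07 54 59

#0 dst[0x22+3] := {0x59,0x70,0xee}
#1 dst[0x1d+4] := {0x59,0x70,0xee,0xf9}
#2 dst[0x0d+6] := {0x02,0x07,0x0d,0x75,0x36,0x59}
#3 dst[0x22+8] := {0x36,0x59,0x6f,0x24,0x54,0x50,0xca,0x02}
query mem[0x1f]=0xee, mem[0x0e]=0x07, mem[0x26]=0x54, mem[0x12]=0x59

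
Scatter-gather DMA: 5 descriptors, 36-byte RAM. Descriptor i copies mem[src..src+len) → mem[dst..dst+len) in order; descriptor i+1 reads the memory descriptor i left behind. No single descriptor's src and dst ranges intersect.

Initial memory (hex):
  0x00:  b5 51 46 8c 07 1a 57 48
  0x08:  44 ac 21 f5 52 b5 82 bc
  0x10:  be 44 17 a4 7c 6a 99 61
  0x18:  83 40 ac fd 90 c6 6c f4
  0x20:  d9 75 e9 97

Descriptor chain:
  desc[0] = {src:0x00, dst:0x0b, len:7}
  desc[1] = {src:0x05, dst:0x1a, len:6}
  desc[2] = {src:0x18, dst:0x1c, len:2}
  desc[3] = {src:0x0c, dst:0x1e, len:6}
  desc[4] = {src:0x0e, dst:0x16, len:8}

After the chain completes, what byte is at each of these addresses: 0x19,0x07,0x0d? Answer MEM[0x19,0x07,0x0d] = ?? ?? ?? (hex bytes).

[0] 0x00->0x0b len=7 : b5 51 46 8c 07 1a 57
[1] 0x05->0x1a len=6 : 1a 57 48 44 ac 21
[2] 0x18->0x1c len=2 : 83 40
[3] 0x0c->0x1e len=6 : 51 46 8c 07 1a 57
[4] 0x0e->0x16 len=8 : 8c 07 1a 57 17 a4 7c 6a
query mem[0x19]=0x57, mem[0x07]=0x48, mem[0x0d]=0x46

MEM[0x19,0x07,0x0d] = 57 48 46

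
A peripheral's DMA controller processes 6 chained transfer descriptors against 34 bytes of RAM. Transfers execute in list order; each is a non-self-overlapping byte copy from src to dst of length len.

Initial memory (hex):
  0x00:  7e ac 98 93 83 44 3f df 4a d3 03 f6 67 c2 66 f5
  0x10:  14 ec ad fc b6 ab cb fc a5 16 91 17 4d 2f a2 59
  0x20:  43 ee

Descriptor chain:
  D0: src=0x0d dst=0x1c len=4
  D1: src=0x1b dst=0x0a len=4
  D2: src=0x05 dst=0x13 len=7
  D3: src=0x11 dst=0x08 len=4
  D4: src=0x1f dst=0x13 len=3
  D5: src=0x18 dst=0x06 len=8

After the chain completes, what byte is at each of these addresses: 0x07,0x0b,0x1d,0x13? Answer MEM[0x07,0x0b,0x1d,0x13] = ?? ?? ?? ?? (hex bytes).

  after D0: wrote 4B at 0x1c = c266f514
  after D1: wrote 4B at 0x0a = 17c266f5
  after D2: wrote 7B at 0x13 = 443fdf4ad317c2
  after D3: wrote 4B at 0x08 = ecad443f
  after D4: wrote 3B at 0x13 = 1443ee
  after D5: wrote 8B at 0x06 = 17c29117c266f514
query mem[0x07]=0xc2, mem[0x0b]=0x66, mem[0x1d]=0x66, mem[0x13]=0x14

MEM[0x07,0x0b,0x1d,0x13] = c2 66 66 14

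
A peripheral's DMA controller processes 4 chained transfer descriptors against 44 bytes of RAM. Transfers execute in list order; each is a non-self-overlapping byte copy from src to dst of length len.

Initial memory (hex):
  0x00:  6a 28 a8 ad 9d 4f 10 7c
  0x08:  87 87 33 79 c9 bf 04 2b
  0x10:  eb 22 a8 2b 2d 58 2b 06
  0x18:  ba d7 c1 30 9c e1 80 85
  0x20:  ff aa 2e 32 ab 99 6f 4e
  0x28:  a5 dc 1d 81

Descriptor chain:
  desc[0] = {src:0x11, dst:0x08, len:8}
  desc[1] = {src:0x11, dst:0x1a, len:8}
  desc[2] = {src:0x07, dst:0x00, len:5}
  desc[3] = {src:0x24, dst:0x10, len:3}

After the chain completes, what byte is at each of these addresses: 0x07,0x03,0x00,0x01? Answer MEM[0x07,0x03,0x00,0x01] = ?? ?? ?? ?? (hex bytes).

  after D0: wrote 8B at 0x08 = 22a82b2d582b06ba
  after D1: wrote 8B at 0x1a = 22a82b2d582b06ba
  after D2: wrote 5B at 0x00 = 7c22a82b2d
  after D3: wrote 3B at 0x10 = ab996f
query mem[0x07]=0x7c, mem[0x03]=0x2b, mem[0x00]=0x7c, mem[0x01]=0x22

MEM[0x07,0x03,0x00,0x01] = 7c 2b 7c 22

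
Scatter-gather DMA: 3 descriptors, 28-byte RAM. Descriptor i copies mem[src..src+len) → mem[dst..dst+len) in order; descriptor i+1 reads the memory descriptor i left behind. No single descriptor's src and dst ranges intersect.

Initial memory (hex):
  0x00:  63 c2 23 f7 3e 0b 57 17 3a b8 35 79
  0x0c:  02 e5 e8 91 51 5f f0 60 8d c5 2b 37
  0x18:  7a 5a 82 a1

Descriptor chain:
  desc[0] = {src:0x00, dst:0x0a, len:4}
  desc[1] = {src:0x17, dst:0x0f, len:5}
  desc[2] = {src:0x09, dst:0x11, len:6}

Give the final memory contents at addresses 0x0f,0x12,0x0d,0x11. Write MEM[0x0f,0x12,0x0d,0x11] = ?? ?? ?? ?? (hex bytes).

D0: mem[0x0a..0x0d] <- [63 c2 23 f7]
D1: mem[0x0f..0x13] <- [37 7a 5a 82 a1]
D2: mem[0x11..0x16] <- [b8 63 c2 23 f7 e8]
query mem[0x0f]=0x37, mem[0x12]=0x63, mem[0x0d]=0xf7, mem[0x11]=0xb8

MEM[0x0f,0x12,0x0d,0x11] = 37 63 f7 b8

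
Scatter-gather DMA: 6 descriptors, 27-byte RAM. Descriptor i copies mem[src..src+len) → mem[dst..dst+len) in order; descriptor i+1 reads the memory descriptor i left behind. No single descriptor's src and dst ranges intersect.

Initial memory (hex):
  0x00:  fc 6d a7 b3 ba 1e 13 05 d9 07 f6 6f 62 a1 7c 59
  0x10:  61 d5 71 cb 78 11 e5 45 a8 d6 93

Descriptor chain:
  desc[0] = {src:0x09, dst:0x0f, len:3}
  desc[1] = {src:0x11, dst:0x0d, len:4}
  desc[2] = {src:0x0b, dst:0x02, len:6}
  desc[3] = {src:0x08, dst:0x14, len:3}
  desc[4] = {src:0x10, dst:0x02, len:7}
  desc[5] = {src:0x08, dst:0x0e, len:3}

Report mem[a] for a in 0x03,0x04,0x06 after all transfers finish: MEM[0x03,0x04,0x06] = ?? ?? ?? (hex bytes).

MEM[0x03,0x04,0x06] = 6f 71 d9

  after D0: wrote 3B at 0x0f = 07f66f
  after D1: wrote 4B at 0x0d = 6f71cb78
  after D2: wrote 6B at 0x02 = 6f626f71cb78
  after D3: wrote 3B at 0x14 = d907f6
  after D4: wrote 7B at 0x02 = 786f71cbd907f6
  after D5: wrote 3B at 0x0e = f607f6
query mem[0x03]=0x6f, mem[0x04]=0x71, mem[0x06]=0xd9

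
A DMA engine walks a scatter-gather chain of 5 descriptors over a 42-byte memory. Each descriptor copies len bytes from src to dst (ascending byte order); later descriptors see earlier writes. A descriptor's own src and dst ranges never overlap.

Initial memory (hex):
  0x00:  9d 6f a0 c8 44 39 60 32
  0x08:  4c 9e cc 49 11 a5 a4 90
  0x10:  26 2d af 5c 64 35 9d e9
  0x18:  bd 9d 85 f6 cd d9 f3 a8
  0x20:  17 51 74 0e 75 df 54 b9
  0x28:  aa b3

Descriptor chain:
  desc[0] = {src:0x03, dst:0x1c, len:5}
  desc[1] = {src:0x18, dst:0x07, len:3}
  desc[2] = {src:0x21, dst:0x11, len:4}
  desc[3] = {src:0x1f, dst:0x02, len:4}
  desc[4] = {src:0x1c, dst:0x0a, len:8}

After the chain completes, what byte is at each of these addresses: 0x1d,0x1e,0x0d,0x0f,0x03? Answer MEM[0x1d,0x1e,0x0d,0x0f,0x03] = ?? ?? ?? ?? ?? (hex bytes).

MEM[0x1d,0x1e,0x0d,0x0f,0x03] = 44 39 60 51 32

[0] 0x03->0x1c len=5 : c8 44 39 60 32
[1] 0x18->0x07 len=3 : bd 9d 85
[2] 0x21->0x11 len=4 : 51 74 0e 75
[3] 0x1f->0x02 len=4 : 60 32 51 74
[4] 0x1c->0x0a len=8 : c8 44 39 60 32 51 74 0e
query mem[0x1d]=0x44, mem[0x1e]=0x39, mem[0x0d]=0x60, mem[0x0f]=0x51, mem[0x03]=0x32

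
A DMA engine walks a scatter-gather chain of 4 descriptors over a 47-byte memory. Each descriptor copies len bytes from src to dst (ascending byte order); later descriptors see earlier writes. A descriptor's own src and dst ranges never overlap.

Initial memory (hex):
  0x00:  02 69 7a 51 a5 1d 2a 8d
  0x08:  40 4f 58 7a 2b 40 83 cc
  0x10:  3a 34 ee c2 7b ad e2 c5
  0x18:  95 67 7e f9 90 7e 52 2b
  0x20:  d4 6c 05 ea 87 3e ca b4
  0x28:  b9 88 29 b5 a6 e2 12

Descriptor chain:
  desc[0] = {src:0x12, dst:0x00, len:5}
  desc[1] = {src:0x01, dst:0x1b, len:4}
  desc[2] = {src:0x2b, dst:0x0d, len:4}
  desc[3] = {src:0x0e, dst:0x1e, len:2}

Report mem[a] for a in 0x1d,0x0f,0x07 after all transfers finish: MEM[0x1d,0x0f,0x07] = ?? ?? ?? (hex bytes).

  after D0: wrote 5B at 0x00 = eec27bade2
  after D1: wrote 4B at 0x1b = c27bade2
  after D2: wrote 4B at 0x0d = b5a6e212
  after D3: wrote 2B at 0x1e = a6e2
query mem[0x1d]=0xad, mem[0x0f]=0xe2, mem[0x07]=0x8d

MEM[0x1d,0x0f,0x07] = ad e2 8d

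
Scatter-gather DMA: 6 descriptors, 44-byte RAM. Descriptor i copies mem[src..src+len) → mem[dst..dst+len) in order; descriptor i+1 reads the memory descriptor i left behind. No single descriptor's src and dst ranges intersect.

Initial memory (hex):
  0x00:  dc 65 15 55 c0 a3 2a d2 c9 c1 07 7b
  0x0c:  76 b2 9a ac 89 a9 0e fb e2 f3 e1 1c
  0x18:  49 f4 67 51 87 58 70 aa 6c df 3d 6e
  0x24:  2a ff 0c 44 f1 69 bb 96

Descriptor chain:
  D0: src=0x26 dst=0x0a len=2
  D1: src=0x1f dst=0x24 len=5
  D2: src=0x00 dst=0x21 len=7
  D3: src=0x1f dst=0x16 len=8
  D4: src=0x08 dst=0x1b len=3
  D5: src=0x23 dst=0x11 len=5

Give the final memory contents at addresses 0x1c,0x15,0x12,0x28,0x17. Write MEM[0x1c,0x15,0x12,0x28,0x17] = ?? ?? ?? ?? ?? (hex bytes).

[0] 0x26->0x0a len=2 : 0c 44
[1] 0x1f->0x24 len=5 : aa 6c df 3d 6e
[2] 0x00->0x21 len=7 : dc 65 15 55 c0 a3 2a
[3] 0x1f->0x16 len=8 : aa 6c dc 65 15 55 c0 a3
[4] 0x08->0x1b len=3 : c9 c1 0c
[5] 0x23->0x11 len=5 : 15 55 c0 a3 2a
query mem[0x1c]=0xc1, mem[0x15]=0x2a, mem[0x12]=0x55, mem[0x28]=0x6e, mem[0x17]=0x6c

MEM[0x1c,0x15,0x12,0x28,0x17] = c1 2a 55 6e 6c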